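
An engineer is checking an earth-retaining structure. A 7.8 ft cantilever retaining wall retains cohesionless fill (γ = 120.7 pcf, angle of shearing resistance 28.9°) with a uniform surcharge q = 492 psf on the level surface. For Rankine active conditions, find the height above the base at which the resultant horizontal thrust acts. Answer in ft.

K_a = 0.3484.
Triangular part P₁ = ½K_aγH² = 1279 at H/3 = 2.600 ft; rectangular part P₂ = K_a q H = 1337 at H/2 = 3.900 ft.
ȳ = (P₁·2.600 + P₂·3.900)/(P₁+P₂) = 3.264 ft.

3.26 ft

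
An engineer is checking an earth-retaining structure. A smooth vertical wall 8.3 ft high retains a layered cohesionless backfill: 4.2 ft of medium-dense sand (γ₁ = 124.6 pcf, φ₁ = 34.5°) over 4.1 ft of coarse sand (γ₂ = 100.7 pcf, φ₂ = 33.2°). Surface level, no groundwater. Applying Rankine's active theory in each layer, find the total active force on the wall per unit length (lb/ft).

K_a1 = tan²(45°−34.5°/2) = 0.2768; K_a2 = tan²(45°−33.2°/2) = 0.2924.
Layer 1: σ at base = K_a1 γ₁ h₁ = 144.9 psf; P₁ = ½×144.9×4.2 = 304.2.
Layer 2: σ_v at top = γ₁h₁ = 523.3; σ_h top = K_a2×523.3 = 153.0; σ_h base = K_a2×(523.3+100.7×4.1) = 273.7.
P₂ = ½(153.0+273.7)×4.1 = 874.7. Total P_a = 304.2+874.7 = 1179 lb/ft.

1180 lb/ft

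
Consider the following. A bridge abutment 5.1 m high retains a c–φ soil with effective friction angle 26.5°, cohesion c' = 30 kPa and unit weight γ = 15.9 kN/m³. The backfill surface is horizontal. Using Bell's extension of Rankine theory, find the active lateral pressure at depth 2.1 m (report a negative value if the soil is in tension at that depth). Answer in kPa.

-24.3 kPa

K_a = (1 − sin φ)/(1 + sin φ) = 0.3829.
σ_a = K_a γ z − 2c√K_a = 0.3829×15.9×2.1 − 2×30×0.6188 = -24.34 kPa.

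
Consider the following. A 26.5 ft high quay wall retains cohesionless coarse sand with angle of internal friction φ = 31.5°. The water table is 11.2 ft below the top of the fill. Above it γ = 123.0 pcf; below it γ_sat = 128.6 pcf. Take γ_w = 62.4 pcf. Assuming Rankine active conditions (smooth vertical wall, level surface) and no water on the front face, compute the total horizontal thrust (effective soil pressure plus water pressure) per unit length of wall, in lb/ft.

18800 lb/ft

K_a = tan²(45° − φ/2) = 0.3136.
γ' = 128.6 − 62.4 = 66.20 pcf. Depth below WT = 15.3 ft.
σ'_h at WT = K_a γ d_w = 432.1 psf; at base = 432.1 + K_a γ' × 15.3 = 749.7 psf.
P₁ (0–11.2 ft) = ½×432.1×11.2 = 2420. P₂ (11.2–26.5 ft) = ½(432.1+749.7)×15.3 = 9041.
P_w = ½ γ_w h₂² = 0.5×62.4×15.3² = 7304. Total = 2420+9041+7304 = 18760 lb/ft.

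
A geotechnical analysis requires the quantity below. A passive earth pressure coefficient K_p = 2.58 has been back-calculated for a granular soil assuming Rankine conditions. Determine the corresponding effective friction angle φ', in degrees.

26.2°

K_p = (1+sin φ)/(1−sin φ) ⇒ sin φ = (K_p − 1)/(K_p + 1) = 0.4413.
φ = arcsin(0.4413) = 26.19°.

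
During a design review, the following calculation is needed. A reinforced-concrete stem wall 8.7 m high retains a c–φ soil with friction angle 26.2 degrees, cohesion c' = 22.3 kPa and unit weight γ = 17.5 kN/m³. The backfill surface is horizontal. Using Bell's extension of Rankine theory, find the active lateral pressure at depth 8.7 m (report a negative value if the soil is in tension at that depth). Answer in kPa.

K_a = (1 − sin φ)/(1 + sin φ) = 0.3874.
σ_a = K_a γ z − 2c√K_a = 0.3874×17.5×8.7 − 2×22.3×0.6224 = 31.23 kPa.

31.2 kPa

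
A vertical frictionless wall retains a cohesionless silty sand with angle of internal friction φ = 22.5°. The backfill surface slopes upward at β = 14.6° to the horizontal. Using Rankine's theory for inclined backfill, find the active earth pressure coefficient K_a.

K_a = cos β · (cos β − √(cos²β − cos²φ)) / (cos β + √(cos²β − cos²φ)).
cos β = 0.9677, cos φ = 0.9239, √(cos²β − cos²φ) = 0.2879.
K_a = 0.9677 × (0.9677 − 0.2879)/(0.9677 + 0.2879) = 0.5239.

0.524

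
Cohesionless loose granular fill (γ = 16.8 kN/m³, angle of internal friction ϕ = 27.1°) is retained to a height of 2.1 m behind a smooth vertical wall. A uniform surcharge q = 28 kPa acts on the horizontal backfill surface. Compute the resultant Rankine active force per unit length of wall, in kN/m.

35.9 kN/m

K_a = tan²(45° − φ/2) = 0.3741.
Soil triangle: ½ K_a γ H² = 0.5×0.3741×16.8×2.1² = 13.86 kN/m.
Surcharge rectangle: K_a q H = 0.3741×28×2.1 = 21.99 kN/m.
Total = 13.86 + 21.99 = 35.85 kN/m.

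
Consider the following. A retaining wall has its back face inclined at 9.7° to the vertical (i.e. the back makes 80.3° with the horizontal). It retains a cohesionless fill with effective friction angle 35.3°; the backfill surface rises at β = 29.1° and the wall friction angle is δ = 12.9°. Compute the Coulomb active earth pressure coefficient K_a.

K_a = sin²(α+φ) / [sin²α · sin(α−δ) · (1 + √{sin(φ+δ)sin(φ−β) / (sin(α−δ)sin(α+β))})²].
With α = 80.3°, φ = 35.3°, δ = 12.9°, β = 29.1°: K_a = 0.5332.

0.533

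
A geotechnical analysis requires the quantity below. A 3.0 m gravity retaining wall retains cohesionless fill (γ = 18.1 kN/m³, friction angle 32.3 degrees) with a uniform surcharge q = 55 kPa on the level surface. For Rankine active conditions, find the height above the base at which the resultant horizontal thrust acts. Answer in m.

K_a = 0.3035.
Triangular part P₁ = ½K_aγH² = 24.72 at H/3 = 1.000 m; rectangular part P₂ = K_a q H = 50.07 at H/2 = 1.500 m.
ȳ = (P₁·1.000 + P₂·1.500)/(P₁+P₂) = 1.335 m.

1.33 m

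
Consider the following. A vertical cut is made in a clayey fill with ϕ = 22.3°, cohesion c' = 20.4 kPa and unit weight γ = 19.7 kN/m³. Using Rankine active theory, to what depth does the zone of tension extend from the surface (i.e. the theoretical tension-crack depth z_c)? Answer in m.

3.09 m

K_a = tan²(45° − 22.3°/2) = 0.4498; √K_a = 0.6707.
The active pressure is zero where K_a γ z = 2c√K_a, so z_c = 2c/(γ√K_a) = 2×20.4/(19.7×0.6707) = 3.088 m.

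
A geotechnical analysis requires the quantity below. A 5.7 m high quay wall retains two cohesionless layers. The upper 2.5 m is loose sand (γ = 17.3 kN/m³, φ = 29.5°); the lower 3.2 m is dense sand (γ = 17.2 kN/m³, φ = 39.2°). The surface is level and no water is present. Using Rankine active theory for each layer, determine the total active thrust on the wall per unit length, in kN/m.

69.4 kN/m

K_a1 = tan²(45°−29.5°/2) = 0.3401; K_a2 = tan²(45°−39.2°/2) = 0.2255.
Layer 1: σ at base = K_a1 γ₁ h₁ = 14.71 kPa; P₁ = ½×14.71×2.5 = 18.39.
Layer 2: σ_v at top = γ₁h₁ = 43.25; σ_h top = K_a2×43.25 = 9.751; σ_h base = K_a2×(43.25+17.2×3.2) = 22.16.
P₂ = ½(9.751+22.16)×3.2 = 51.06. Total P_a = 18.39+51.06 = 69.45 kN/m.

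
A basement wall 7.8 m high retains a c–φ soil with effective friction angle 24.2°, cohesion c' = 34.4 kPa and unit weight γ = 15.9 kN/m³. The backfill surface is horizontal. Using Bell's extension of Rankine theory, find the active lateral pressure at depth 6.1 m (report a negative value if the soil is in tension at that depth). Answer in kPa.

K_a = (1 − sin φ)/(1 + sin φ) = 0.4185.
σ_a = K_a γ z − 2c√K_a = 0.4185×15.9×6.1 − 2×34.4×0.6469 = -3.917 kPa.

-3.92 kPa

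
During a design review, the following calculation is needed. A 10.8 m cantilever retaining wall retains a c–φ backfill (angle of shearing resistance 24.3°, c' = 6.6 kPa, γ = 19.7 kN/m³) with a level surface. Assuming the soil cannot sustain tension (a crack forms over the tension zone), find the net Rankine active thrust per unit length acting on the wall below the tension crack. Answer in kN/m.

391 kN/m

K_a = 0.4169; √K_a = 0.6457.
Tension-crack depth z_c = 2c/(γ√K_a) = 2×6.6/(19.7×0.6457) = 1.038 m.
σ_a at base = K_a γ H − 2c√K_a = 0.4169×19.7×10.8 − 2×6.6×0.6457 = 80.18 kPa.
P_a = ½ × 80.18 × (H − z_c) = 0.5×80.18×9.762 = 391.4 kN/m.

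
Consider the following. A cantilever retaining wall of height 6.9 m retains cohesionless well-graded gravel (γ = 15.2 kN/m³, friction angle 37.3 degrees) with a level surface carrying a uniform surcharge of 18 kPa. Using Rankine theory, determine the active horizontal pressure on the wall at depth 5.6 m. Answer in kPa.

K_a = (1 − sin φ)/(1 + sin φ) = 0.2453.
σ_v = γz + q = 15.2 × 5.6 + 18 = 103.1 kPa.
σ_h = K_a σ_v = 0.2453 × 103.1 = 25.30 kPa.

25.3 kPa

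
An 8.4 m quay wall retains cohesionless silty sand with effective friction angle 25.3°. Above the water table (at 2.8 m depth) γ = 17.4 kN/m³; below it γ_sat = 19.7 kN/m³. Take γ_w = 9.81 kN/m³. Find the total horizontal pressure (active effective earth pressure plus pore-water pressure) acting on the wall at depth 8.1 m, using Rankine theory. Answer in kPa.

92.6 kPa

K_a = (1 − sin φ)/(1 + sin φ) = 0.4012.
γ' = 19.7 − 9.81 = 9.890 kN/m³.
Effective vertical stress at 8.1 m: σ'_v = 17.4×2.8 + 9.890×5.30 = 101.1 kPa.
σ'_h = K_a σ'_v = 0.4012 × 101.1 = 40.58 kPa; u = γ_w × 5.30 = 51.99 kPa.
Total σ_h = 40.58 + 51.99 = 92.57 kPa.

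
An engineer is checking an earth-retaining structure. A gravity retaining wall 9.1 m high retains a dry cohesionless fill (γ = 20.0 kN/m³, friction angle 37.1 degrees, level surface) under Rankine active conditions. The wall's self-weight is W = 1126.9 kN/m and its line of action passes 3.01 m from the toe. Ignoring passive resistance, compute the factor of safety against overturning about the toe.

K_a = tan²(45° − 37.1°/2) = 0.2475.
P_a = ½K_aγH² = 0.5×0.2475×20.0×9.1² = 205.0 kN/m, acting at H/3 = 3.033 m above the base.
Overturning moment M_o = P_a × H/3 = 205.0 × 3.033 = 621.7.
Resisting moment M_r = W × 3.01 = 1126.9 × 3.01 = 3392.
FS_overturning = M_r/M_o = 3392/621.7 = 5.456.

5.46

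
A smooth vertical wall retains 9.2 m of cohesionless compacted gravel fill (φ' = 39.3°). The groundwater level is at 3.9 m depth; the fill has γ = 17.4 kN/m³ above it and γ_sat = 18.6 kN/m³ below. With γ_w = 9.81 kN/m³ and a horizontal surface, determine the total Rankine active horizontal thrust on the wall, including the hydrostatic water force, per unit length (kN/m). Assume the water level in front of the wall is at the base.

276 kN/m

K_a = tan²(45° − φ/2) = 0.2245.
γ' = 18.6 − 9.81 = 8.790 kN/m³. Depth below WT = 5.3 m.
σ'_h at WT = K_a γ d_w = 15.23 kPa; at base = 15.23 + K_a γ' × 5.3 = 25.69 kPa.
P₁ (0–3.9 m) = ½×15.23×3.9 = 29.70. P₂ (3.9–9.2 m) = ½(15.23+25.69)×5.3 = 108.4.
P_w = ½ γ_w h₂² = 0.5×9.81×5.3² = 137.8. Total = 29.70+108.4+137.8 = 275.9 kN/m.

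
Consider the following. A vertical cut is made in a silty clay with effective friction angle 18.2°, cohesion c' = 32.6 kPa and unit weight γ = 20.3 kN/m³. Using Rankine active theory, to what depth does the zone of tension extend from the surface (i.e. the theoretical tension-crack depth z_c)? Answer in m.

K_a = tan²(45° − 18.2°/2) = 0.5240; √K_a = 0.7239.
The active pressure is zero where K_a γ z = 2c√K_a, so z_c = 2c/(γ√K_a) = 2×32.6/(20.3×0.7239) = 4.437 m.

4.44 m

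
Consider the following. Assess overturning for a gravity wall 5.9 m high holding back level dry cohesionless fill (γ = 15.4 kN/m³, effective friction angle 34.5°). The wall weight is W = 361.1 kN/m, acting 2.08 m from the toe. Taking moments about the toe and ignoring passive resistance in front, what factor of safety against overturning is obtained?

K_a = tan²(45° − 34.5°/2) = 0.2768.
P_a = ½K_aγH² = 0.5×0.2768×15.4×5.9² = 74.19 kN/m, acting at H/3 = 1.967 m above the base.
Overturning moment M_o = P_a × H/3 = 74.19 × 1.967 = 145.9.
Resisting moment M_r = W × 2.08 = 361.1 × 2.08 = 751.1.
FS_overturning = M_r/M_o = 751.1/145.9 = 5.147.

5.15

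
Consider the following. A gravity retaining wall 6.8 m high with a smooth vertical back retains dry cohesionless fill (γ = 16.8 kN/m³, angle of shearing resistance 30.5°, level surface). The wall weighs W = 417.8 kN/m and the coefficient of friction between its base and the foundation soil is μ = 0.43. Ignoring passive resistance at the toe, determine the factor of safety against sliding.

K_a = tan²(45° − 30.5°/2) = 0.3267.
P_a = ½K_aγH² = 0.5×0.3267×16.8×6.8² = 126.9 kN/m, acting at H/3 = 2.267 m above the base.
FS_sliding = μW / P_a = 0.43×417.8 / 126.9 = 1.416.

1.42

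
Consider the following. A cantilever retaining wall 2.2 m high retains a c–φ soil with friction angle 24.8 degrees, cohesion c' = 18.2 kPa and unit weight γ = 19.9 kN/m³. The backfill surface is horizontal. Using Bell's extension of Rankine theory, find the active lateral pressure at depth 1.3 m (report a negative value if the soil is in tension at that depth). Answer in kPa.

-12.7 kPa

K_a = (1 − sin φ)/(1 + sin φ) = 0.4090.
σ_a = K_a γ z − 2c√K_a = 0.4090×19.9×1.3 − 2×18.2×0.6395 = -12.70 kPa.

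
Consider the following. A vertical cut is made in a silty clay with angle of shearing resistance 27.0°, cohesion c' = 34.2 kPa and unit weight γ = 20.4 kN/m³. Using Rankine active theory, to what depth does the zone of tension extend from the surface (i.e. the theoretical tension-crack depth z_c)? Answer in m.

K_a = tan²(45° − 27.0°/2) = 0.3755; √K_a = 0.6128.
The active pressure is zero where K_a γ z = 2c√K_a, so z_c = 2c/(γ√K_a) = 2×34.2/(20.4×0.6128) = 5.472 m.

5.47 m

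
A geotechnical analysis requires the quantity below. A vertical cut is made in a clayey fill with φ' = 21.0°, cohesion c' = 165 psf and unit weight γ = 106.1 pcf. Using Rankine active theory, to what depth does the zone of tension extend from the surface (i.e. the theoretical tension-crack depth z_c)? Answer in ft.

K_a = tan²(45° − 21.0°/2) = 0.4724; √K_a = 0.6873.
The active pressure is zero where K_a γ z = 2c√K_a, so z_c = 2c/(γ√K_a) = 2×165/(106.1×0.6873) = 4.525 ft.

4.53 ft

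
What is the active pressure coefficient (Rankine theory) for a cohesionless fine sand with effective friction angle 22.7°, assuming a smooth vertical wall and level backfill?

K_a = (1 − sin φ)/(1 + sin φ) = (1 − sin 22.7°)/(1 + sin 22.7°) = 0.4431.

0.443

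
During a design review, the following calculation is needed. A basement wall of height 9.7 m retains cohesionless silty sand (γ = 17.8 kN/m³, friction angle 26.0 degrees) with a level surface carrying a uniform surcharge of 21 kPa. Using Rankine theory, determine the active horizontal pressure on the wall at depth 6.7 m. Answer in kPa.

54.8 kPa

K_a = (1 − sin φ)/(1 + sin φ) = 0.3905.
σ_v = γz + q = 17.8 × 6.7 + 21 = 140.3 kPa.
σ_h = K_a σ_v = 0.3905 × 140.3 = 54.77 kPa.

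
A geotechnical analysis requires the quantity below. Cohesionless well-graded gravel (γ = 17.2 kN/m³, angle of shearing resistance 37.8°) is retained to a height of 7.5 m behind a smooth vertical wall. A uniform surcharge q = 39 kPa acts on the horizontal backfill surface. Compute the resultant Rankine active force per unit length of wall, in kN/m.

K_a = tan²(45° − φ/2) = 0.2400.
Soil triangle: ½ K_a γ H² = 0.5×0.2400×17.2×7.5² = 116.1 kN/m.
Surcharge rectangle: K_a q H = 0.2400×39×7.5 = 70.20 kN/m.
Total = 116.1 + 70.20 = 186.3 kN/m.

186 kN/m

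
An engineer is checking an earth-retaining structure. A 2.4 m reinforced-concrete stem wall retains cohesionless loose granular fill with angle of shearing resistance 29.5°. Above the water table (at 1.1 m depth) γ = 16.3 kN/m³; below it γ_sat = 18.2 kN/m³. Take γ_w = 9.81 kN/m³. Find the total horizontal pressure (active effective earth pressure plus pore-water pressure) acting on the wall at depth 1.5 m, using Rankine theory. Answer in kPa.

11.2 kPa

K_a = (1 − sin φ)/(1 + sin φ) = 0.3401.
γ' = 18.2 − 9.81 = 8.390 kN/m³.
Effective vertical stress at 1.5 m: σ'_v = 16.3×1.1 + 8.390×0.400 = 21.29 kPa.
σ'_h = K_a σ'_v = 0.3401 × 21.29 = 7.239 kPa; u = γ_w × 0.400 = 3.924 kPa.
Total σ_h = 7.239 + 3.924 = 11.16 kPa.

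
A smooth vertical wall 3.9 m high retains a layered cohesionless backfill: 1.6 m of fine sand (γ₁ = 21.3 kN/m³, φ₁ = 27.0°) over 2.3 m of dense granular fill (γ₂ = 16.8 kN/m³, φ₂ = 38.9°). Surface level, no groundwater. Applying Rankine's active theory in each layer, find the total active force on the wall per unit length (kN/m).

38.3 kN/m

K_a1 = tan²(45°−27.0°/2) = 0.3755; K_a2 = tan²(45°−38.9°/2) = 0.2285.
Layer 1: σ at base = K_a1 γ₁ h₁ = 12.80 kPa; P₁ = ½×12.80×1.6 = 10.24.
Layer 2: σ_v at top = γ₁h₁ = 34.08; σ_h top = K_a2×34.08 = 7.788; σ_h base = K_a2×(34.08+16.8×2.3) = 16.62.
P₂ = ½(7.788+16.62)×2.3 = 28.07. Total P_a = 10.24+28.07 = 38.31 kN/m.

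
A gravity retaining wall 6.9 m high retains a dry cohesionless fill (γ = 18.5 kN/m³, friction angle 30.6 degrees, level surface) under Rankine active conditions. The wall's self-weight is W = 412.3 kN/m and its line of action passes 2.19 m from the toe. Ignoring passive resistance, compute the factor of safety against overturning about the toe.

K_a = tan²(45° − 30.6°/2) = 0.3253.
P_a = ½K_aγH² = 0.5×0.3253×18.5×6.9² = 143.3 kN/m, acting at H/3 = 2.300 m above the base.
Overturning moment M_o = P_a × H/3 = 143.3 × 2.300 = 329.5.
Resisting moment M_r = W × 2.19 = 412.3 × 2.19 = 902.9.
FS_overturning = M_r/M_o = 902.9/329.5 = 2.740.

2.74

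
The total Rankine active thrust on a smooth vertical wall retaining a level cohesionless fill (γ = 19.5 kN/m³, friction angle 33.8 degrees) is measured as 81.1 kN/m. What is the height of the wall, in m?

K_a = 0.2851. P_a = ½ K_a γ H² ⇒ H = √(2P_a/(K_a γ)).
H = √(2×81.1/(0.2851×19.5)) = 5.401 m.

5.40 m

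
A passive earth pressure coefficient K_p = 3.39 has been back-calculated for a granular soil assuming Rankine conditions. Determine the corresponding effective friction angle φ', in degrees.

K_p = (1+sin φ)/(1−sin φ) ⇒ sin φ = (K_p − 1)/(K_p + 1) = 0.5444.
φ = arcsin(0.5444) = 32.98°.

33.0°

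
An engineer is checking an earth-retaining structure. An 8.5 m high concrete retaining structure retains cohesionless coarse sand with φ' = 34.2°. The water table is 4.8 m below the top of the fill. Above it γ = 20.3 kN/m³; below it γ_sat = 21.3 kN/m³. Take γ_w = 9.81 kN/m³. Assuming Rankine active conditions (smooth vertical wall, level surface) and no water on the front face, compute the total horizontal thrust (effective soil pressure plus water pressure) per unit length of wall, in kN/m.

K_a = tan²(45° − φ/2) = 0.2803.
γ' = 21.3 − 9.81 = 11.49 kN/m³. Depth below WT = 3.7 m.
σ'_h at WT = K_a γ d_w = 27.32 kPa; at base = 27.32 + K_a γ' × 3.7 = 39.23 kPa.
P₁ (0–4.8 m) = ½×27.32×4.8 = 65.56. P₂ (4.8–8.5 m) = ½(27.32+39.23)×3.7 = 123.1.
P_w = ½ γ_w h₂² = 0.5×9.81×3.7² = 67.15. Total = 65.56+123.1+67.15 = 255.8 kN/m.

256 kN/m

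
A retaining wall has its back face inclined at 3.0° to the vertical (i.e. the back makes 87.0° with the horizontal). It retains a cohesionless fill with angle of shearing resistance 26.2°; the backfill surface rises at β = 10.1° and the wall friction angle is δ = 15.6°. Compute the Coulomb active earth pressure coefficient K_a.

0.429

K_a = sin²(α+φ) / [sin²α · sin(α−δ) · (1 + √{sin(φ+δ)sin(φ−β) / (sin(α−δ)sin(α+β))})²].
With α = 87.0°, φ = 26.2°, δ = 15.6°, β = 10.1°: K_a = 0.4291.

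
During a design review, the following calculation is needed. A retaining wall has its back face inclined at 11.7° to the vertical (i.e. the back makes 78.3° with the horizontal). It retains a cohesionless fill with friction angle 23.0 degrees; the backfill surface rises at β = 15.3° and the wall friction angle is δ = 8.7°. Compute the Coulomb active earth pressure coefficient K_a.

K_a = sin²(α+φ) / [sin²α · sin(α−δ) · (1 + √{sin(φ+δ)sin(φ−β) / (sin(α−δ)sin(α+β))})²].
With α = 78.3°, φ = 23.0°, δ = 8.7°, β = 15.3°: K_a = 0.6589.

0.659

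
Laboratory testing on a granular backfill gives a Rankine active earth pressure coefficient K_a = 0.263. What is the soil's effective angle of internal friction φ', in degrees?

35.7°

K_a = tan²(45° − φ/2) ⇒ 45° − φ/2 = arctan(√0.263) = 27.15°.
φ = 2(45° − 27.15°) = 35.70°.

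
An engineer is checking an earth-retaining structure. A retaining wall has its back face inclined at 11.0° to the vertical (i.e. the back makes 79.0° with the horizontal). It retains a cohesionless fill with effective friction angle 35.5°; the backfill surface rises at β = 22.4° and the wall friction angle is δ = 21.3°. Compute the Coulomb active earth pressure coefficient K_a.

0.465

K_a = sin²(α+φ) / [sin²α · sin(α−δ) · (1 + √{sin(φ+δ)sin(φ−β) / (sin(α−δ)sin(α+β))})²].
With α = 79.0°, φ = 35.5°, δ = 21.3°, β = 22.4°: K_a = 0.4651.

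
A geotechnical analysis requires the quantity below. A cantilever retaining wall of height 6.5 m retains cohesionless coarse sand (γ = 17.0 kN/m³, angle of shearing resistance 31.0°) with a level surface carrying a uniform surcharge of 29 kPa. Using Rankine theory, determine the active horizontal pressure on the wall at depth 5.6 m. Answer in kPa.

39.8 kPa

K_a = (1 − sin φ)/(1 + sin φ) = 0.3201.
σ_v = γz + q = 17.0 × 5.6 + 29 = 124.2 kPa.
σ_h = K_a σ_v = 0.3201 × 124.2 = 39.76 kPa.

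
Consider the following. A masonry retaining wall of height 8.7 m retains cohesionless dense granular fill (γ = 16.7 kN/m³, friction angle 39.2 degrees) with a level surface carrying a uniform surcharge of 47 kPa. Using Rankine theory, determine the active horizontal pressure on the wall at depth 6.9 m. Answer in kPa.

36.6 kPa

K_a = (1 − sin φ)/(1 + sin φ) = 0.2255.
σ_v = γz + q = 16.7 × 6.9 + 47 = 162.2 kPa.
σ_h = K_a σ_v = 0.2255 × 162.2 = 36.58 kPa.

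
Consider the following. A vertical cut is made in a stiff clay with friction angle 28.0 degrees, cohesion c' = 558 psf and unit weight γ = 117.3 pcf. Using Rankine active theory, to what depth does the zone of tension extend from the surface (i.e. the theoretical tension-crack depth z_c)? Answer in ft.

15.8 ft

K_a = tan²(45° − 28.0°/2) = 0.3610; √K_a = 0.6009.
The active pressure is zero where K_a γ z = 2c√K_a, so z_c = 2c/(γ√K_a) = 2×558/(117.3×0.6009) = 15.83 ft.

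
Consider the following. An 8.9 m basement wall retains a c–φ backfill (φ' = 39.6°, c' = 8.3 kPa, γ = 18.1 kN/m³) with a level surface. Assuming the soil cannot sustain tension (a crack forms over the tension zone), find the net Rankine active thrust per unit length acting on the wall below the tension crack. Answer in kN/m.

96.8 kN/m

K_a = 0.2214; √K_a = 0.4706.
Tension-crack depth z_c = 2c/(γ√K_a) = 2×8.3/(18.1×0.4706) = 1.949 m.
σ_a at base = K_a γ H − 2c√K_a = 0.2214×18.1×8.9 − 2×8.3×0.4706 = 27.86 kPa.
P_a = ½ × 27.86 × (H − z_c) = 0.5×27.86×6.951 = 96.82 kN/m.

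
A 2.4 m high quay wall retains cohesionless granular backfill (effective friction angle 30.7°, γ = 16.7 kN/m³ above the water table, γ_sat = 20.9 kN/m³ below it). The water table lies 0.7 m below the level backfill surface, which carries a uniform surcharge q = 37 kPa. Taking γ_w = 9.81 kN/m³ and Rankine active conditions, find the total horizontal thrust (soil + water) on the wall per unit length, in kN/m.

K_a = tan²(45° − φ/2) = 0.3240.
γ' = 20.9 − 9.81 = 11.09 kN/m³. h₂ = H − d_w = 1.7 m.
σ'_h: at surface K_a·q = 11.99; at WT K_a(q+γd_w) = 15.78; at base K_a(q+γd_w+γ'h₂) = 21.89 kPa.
P₁ = ½(11.99+15.78)×0.7 = 9.718; P₂ = ½(15.78+21.89)×1.7 = 32.01; P_w = ½γ_w h₂² = 14.18.
Total = 9.718+32.01+14.18 = 55.91 kN/m.

55.9 kN/m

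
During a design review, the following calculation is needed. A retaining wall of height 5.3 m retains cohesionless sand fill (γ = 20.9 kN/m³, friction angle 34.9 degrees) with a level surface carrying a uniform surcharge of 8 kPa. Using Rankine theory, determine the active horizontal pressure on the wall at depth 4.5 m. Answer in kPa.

27.8 kPa

K_a = (1 − sin φ)/(1 + sin φ) = 0.2721.
σ_v = γz + q = 20.9 × 4.5 + 8 = 102.0 kPa.
σ_h = K_a σ_v = 0.2721 × 102.0 = 27.77 kPa.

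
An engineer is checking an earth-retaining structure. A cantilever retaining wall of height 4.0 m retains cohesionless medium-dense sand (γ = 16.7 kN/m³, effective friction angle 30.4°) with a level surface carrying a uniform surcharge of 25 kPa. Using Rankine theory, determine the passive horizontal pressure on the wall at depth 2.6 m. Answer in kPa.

K_p = (1 + sin φ)/(1 − sin φ) = 3.049.
σ_v = γz + q = 16.7 × 2.6 + 25 = 68.42 kPa.
σ_h = K_p σ_v = 3.049 × 68.42 = 208.6 kPa.

209 kPa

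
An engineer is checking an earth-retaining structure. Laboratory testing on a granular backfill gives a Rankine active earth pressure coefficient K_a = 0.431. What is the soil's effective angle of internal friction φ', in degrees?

23.4°

K_a = tan²(45° − φ/2) ⇒ 45° − φ/2 = arctan(√0.431) = 33.29°.
φ = 2(45° − 33.29°) = 23.43°.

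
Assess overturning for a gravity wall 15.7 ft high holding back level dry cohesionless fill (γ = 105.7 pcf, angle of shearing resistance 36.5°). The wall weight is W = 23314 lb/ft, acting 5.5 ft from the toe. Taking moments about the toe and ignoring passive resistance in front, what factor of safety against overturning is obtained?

7.40

K_a = tan²(45° − 36.5°/2) = 0.2541.
P_a = ½K_aγH² = 0.5×0.2541×105.7×15.7² = 3310 lb/ft, acting at H/3 = 5.233 ft above the base.
Overturning moment M_o = P_a × H/3 = 3310 × 5.233 = 17320.
Resisting moment M_r = W × 5.5 = 23314 × 5.5 = 128200.
FS_overturning = M_r/M_o = 128200/17320 = 7.403.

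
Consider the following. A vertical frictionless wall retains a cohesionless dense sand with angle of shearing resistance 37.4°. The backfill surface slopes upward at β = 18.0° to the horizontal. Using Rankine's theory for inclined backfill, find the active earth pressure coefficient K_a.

0.276

K_a = cos β · (cos β − √(cos²β − cos²φ)) / (cos β + √(cos²β − cos²φ)).
cos β = 0.9511, cos φ = 0.7944, √(cos²β − cos²φ) = 0.5229.
K_a = 0.9511 × (0.9511 − 0.5229)/(0.9511 + 0.5229) = 0.2763.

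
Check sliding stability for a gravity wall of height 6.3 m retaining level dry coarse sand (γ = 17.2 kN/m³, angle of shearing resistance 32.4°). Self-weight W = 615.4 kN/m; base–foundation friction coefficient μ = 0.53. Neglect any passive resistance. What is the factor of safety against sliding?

K_a = tan²(45° − 32.4°/2) = 0.3022.
P_a = ½K_aγH² = 0.5×0.3022×17.2×6.3² = 103.2 kN/m, acting at H/3 = 2.100 m above the base.
FS_sliding = μW / P_a = 0.53×615.4 / 103.2 = 3.162.

3.16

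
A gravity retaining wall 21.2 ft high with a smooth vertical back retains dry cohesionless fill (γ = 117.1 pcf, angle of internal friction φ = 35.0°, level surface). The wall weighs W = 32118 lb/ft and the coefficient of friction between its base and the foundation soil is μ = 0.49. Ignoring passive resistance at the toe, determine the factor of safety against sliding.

2.21

K_a = tan²(45° − 35.0°/2) = 0.2710.
P_a = ½K_aγH² = 0.5×0.2710×117.1×21.2² = 7131 lb/ft, acting at H/3 = 7.067 ft above the base.
FS_sliding = μW / P_a = 0.49×32118 / 7131 = 2.207.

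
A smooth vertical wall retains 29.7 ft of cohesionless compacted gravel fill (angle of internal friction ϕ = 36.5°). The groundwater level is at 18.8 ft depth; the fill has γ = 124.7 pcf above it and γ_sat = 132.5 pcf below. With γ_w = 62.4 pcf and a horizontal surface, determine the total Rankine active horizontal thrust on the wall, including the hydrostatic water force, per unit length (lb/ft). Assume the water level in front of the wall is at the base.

K_a = tan²(45° − φ/2) = 0.2541.
γ' = 132.5 − 62.4 = 70.10 pcf. Depth below WT = 10.9 ft.
σ'_h at WT = K_a γ d_w = 595.6 psf; at base = 595.6 + K_a γ' × 10.9 = 789.7 psf.
P₁ (0–18.8 ft) = ½×595.6×18.8 = 5599. P₂ (18.8–29.7 ft) = ½(595.6+789.7)×10.9 = 7550.
P_w = ½ γ_w h₂² = 0.5×62.4×10.9² = 3707. Total = 5599+7550+3707 = 16860 lb/ft.

16900 lb/ft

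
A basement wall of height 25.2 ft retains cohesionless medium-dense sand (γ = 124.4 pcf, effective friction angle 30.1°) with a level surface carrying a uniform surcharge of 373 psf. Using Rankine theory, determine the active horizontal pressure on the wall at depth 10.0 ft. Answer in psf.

537 psf

K_a = (1 − sin φ)/(1 + sin φ) = 0.3320.
σ_v = γz + q = 124.4 × 10.0 + 373 = 1617 psf.
σ_h = K_a σ_v = 0.3320 × 1617 = 536.8 psf.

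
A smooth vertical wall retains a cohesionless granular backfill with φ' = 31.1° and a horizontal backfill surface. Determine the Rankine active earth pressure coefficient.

0.319

K_a = tan²(45° − φ/2) = tan²(29.45°) = 0.3188.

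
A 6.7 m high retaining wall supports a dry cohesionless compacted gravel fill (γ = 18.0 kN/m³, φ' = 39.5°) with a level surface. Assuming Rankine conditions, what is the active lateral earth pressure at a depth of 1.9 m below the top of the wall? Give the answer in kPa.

7.61 kPa

K_a = (1 − sin φ)/(1 + sin φ) = 0.2224.
σ_h = K_a γ z = 0.2224 × 18.0 × 1.9 = 7.607 kPa.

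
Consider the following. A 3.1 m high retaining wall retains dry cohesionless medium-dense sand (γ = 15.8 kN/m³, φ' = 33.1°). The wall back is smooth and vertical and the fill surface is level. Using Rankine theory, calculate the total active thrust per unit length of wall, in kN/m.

K_a = tan²(45° − φ/2) = 0.2936.
P_a = ½ K_a γ H² = 0.5 × 0.2936 × 15.8 × 3.1² = 22.29 kN/m.

22.3 kN/m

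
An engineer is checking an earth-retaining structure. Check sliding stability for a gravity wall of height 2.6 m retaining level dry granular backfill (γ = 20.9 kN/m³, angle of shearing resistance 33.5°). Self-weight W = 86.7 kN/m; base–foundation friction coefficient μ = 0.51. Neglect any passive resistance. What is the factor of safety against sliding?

K_a = tan²(45° − 33.5°/2) = 0.2887.
P_a = ½K_aγH² = 0.5×0.2887×20.9×2.6² = 20.40 kN/m, acting at H/3 = 0.8667 m above the base.
FS_sliding = μW / P_a = 0.51×86.7 / 20.40 = 2.168.

2.17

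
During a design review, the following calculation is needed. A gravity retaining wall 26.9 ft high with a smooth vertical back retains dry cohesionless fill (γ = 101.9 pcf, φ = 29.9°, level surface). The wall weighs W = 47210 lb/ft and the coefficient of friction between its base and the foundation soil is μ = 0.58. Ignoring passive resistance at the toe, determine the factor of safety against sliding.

K_a = tan²(45° − 29.9°/2) = 0.3347.
P_a = ½K_aγH² = 0.5×0.3347×101.9×26.9² = 12340 lb/ft, acting at H/3 = 8.967 ft above the base.
FS_sliding = μW / P_a = 0.58×47210 / 12340 = 2.219.

2.22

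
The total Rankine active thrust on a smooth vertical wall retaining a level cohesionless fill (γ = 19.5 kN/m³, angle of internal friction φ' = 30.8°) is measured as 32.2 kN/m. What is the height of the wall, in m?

K_a = 0.3227. P_a = ½ K_a γ H² ⇒ H = √(2P_a/(K_a γ)).
H = √(2×32.2/(0.3227×19.5)) = 3.199 m.

3.20 m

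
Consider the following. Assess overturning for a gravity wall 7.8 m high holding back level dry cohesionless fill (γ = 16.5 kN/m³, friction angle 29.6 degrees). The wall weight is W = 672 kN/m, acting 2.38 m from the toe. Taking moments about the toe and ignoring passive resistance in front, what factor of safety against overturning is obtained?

3.62

K_a = tan²(45° − 29.6°/2) = 0.3387.
P_a = ½K_aγH² = 0.5×0.3387×16.5×7.8² = 170.0 kN/m, acting at H/3 = 2.600 m above the base.
Overturning moment M_o = P_a × H/3 = 170.0 × 2.600 = 442.1.
Resisting moment M_r = W × 2.38 = 672 × 2.38 = 1599.
FS_overturning = M_r/M_o = 1599/442.1 = 3.618.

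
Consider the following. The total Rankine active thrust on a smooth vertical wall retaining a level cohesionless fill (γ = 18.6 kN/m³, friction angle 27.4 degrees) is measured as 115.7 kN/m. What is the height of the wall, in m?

5.80 m

K_a = 0.3697. P_a = ½ K_a γ H² ⇒ H = √(2P_a/(K_a γ)).
H = √(2×115.7/(0.3697×18.6)) = 5.801 m.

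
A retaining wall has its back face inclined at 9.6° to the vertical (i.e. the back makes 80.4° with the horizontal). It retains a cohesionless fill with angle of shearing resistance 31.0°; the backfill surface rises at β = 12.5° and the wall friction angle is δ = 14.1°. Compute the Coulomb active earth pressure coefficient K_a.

0.435

K_a = sin²(α+φ) / [sin²α · sin(α−δ) · (1 + √{sin(φ+δ)sin(φ−β) / (sin(α−δ)sin(α+β))})²].
With α = 80.4°, φ = 31.0°, δ = 14.1°, β = 12.5°: K_a = 0.4353.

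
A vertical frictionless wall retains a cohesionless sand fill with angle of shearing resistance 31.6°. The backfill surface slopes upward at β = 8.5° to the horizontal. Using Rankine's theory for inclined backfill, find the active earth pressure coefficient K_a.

K_a = cos β · (cos β − √(cos²β − cos²φ)) / (cos β + √(cos²β − cos²φ)).
cos β = 0.9890, cos φ = 0.8517, √(cos²β − cos²φ) = 0.5027.
K_a = 0.9890 × (0.9890 − 0.5027)/(0.9890 + 0.5027) = 0.3224.

0.322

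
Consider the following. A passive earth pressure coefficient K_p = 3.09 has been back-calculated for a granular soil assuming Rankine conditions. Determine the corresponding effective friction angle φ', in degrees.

30.7°

K_p = (1+sin φ)/(1−sin φ) ⇒ sin φ = (K_p − 1)/(K_p + 1) = 0.5110.
φ = arcsin(0.5110) = 30.73°.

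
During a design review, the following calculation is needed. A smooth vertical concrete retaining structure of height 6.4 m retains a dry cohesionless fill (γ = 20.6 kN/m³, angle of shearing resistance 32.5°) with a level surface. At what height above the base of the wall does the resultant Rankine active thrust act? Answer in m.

K_a = 0.3010.
The pressure distribution is triangular, so the resultant acts at H/3 above the base = 6.4/3 = 2.133 m.

2.13 m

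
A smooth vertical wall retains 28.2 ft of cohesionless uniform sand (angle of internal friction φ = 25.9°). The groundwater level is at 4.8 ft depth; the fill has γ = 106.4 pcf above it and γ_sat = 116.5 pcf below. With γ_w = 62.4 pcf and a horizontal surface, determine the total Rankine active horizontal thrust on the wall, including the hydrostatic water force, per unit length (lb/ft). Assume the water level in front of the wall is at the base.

K_a = tan²(45° − φ/2) = 0.3920.
γ' = 116.5 − 62.4 = 54.10 pcf. Depth below WT = 23.4 ft.
σ'_h at WT = K_a γ d_w = 200.2 psf; at base = 200.2 + K_a γ' × 23.4 = 696.4 psf.
P₁ (0–4.8 ft) = ½×200.2×4.8 = 480.5. P₂ (4.8–28.2 ft) = ½(200.2+696.4)×23.4 = 10490.
P_w = ½ γ_w h₂² = 0.5×62.4×23.4² = 17080. Total = 480.5+10490+17080 = 28050 lb/ft.

28100 lb/ft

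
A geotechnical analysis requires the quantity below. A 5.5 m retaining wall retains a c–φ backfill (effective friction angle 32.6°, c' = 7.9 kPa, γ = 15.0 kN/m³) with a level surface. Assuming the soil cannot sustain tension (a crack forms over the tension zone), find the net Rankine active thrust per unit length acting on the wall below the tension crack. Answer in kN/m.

K_a = 0.2997; √K_a = 0.5475.
Tension-crack depth z_c = 2c/(γ√K_a) = 2×7.9/(15.0×0.5475) = 1.924 m.
σ_a at base = K_a γ H − 2c√K_a = 0.2997×15.0×5.5 − 2×7.9×0.5475 = 16.08 kPa.
P_a = ½ × 16.08 × (H − z_c) = 0.5×16.08×3.576 = 28.75 kN/m.

28.7 kN/m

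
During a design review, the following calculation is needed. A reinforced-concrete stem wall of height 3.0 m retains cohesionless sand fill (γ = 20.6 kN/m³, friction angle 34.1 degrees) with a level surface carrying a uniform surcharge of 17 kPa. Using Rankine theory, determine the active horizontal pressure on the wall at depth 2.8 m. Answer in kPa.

21.0 kPa

K_a = (1 − sin φ)/(1 + sin φ) = 0.2815.
σ_v = γz + q = 20.6 × 2.8 + 17 = 74.68 kPa.
σ_h = K_a σ_v = 0.2815 × 74.68 = 21.02 kPa.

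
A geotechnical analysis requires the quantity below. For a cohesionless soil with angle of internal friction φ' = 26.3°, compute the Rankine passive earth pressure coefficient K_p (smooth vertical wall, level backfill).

K_p = (1 + sin φ)/(1 − sin φ) = tan²(45° + 26.3°/2) = 2.591.

2.59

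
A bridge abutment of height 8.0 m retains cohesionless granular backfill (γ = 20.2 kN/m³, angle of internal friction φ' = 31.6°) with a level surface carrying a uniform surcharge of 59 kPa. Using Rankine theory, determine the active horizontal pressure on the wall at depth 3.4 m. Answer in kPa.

39.9 kPa

K_a = (1 − sin φ)/(1 + sin φ) = 0.3123.
σ_v = γz + q = 20.2 × 3.4 + 59 = 127.7 kPa.
σ_h = K_a σ_v = 0.3123 × 127.7 = 39.88 kPa.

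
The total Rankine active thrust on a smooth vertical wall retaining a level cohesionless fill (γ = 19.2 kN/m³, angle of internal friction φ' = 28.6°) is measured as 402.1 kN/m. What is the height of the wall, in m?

10.9 m

K_a = 0.3525. P_a = ½ K_a γ H² ⇒ H = √(2P_a/(K_a γ)).
H = √(2×402.1/(0.3525×19.2)) = 10.90 m.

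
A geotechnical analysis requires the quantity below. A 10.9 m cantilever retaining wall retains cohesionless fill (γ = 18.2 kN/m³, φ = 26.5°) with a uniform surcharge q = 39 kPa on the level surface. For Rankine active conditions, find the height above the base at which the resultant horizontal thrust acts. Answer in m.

4.15 m

K_a = 0.3829.
Triangular part P₁ = ½K_aγH² = 414.0 at H/3 = 3.633 m; rectangular part P₂ = K_a q H = 162.8 at H/2 = 5.450 m.
ȳ = (P₁·3.633 + P₂·5.450)/(P₁+P₂) = 4.146 m.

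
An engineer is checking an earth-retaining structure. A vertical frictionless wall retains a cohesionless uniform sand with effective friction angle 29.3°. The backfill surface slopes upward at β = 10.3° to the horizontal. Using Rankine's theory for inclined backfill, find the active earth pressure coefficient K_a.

0.361

K_a = cos β · (cos β − √(cos²β − cos²φ)) / (cos β + √(cos²β − cos²φ)).
cos β = 0.9839, cos φ = 0.8721, √(cos²β − cos²φ) = 0.4555.
K_a = 0.9839 × (0.9839 − 0.4555)/(0.9839 + 0.4555) = 0.3611.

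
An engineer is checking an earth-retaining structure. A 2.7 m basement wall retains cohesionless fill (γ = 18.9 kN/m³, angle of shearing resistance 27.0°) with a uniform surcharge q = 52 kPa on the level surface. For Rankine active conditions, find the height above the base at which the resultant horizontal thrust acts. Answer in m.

K_a = 0.3755.
Triangular part P₁ = ½K_aγH² = 25.87 at H/3 = 0.9000 m; rectangular part P₂ = K_a q H = 52.72 at H/2 = 1.350 m.
ȳ = (P₁·0.9000 + P₂·1.350)/(P₁+P₂) = 1.202 m.

1.20 m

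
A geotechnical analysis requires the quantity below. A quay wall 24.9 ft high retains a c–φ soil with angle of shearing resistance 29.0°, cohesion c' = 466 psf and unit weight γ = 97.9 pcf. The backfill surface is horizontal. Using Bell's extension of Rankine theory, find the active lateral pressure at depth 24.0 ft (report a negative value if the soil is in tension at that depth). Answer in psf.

266 psf

K_a = (1 − sin φ)/(1 + sin φ) = 0.3470.
σ_a = K_a γ z − 2c√K_a = 0.3470×97.9×24.0 − 2×466×0.5890 = 266.3 psf.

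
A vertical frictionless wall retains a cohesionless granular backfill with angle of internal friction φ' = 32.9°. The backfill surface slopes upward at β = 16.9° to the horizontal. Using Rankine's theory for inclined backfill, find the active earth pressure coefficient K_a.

0.337

K_a = cos β · (cos β − √(cos²β − cos²φ)) / (cos β + √(cos²β − cos²φ)).
cos β = 0.9568, cos φ = 0.8396, √(cos²β − cos²φ) = 0.4588.
K_a = 0.9568 × (0.9568 − 0.4588)/(0.9568 + 0.4588) = 0.3366.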